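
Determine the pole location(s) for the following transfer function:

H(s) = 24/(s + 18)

Pole is where denominator = 0: s + 18 = 0, so s = -18.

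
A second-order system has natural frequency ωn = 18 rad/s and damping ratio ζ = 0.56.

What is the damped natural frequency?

ωd = ωn√(1 - ζ²) = 18√(1 - 0.56²) = 14.91 rad/s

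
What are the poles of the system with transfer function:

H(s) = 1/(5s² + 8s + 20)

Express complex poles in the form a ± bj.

Discriminant = 8² - 4×5×20 = 64 - 400 = -336 < 0, so the poles are a complex conjugate pair s = (-8 ± j√336)/(2×5). Real part = -8/(2×5) = -8/10 = -0.8; imaginary part = ±√336/(2×5) ≈ 1.8330. Poles: s = -0.8 ± 1.8330j.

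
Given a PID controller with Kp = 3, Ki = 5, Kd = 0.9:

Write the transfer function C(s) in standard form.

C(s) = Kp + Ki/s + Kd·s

Substituting values: C(s) = 3 + 5/s + 0.9s = (0.9s² + 3s + 5)/s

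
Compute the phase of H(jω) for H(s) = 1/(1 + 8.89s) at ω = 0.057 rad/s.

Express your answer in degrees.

Phase = -arctan(ωτ) = -arctan(0.057 × 8.89) = -26.9°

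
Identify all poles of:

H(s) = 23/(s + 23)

Pole is where denominator = 0: s + 23 = 0, so s = -23.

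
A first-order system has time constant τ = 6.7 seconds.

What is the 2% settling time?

For first-order system, 2% settling time ≈ 4τ = 4 × 6.7 = 26.8 s.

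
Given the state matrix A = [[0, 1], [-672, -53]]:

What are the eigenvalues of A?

det(A - λI) = λ² - (-53)λ + 672 = (λ - (-32))(λ - (-21)). Eigenvalues: -32, -21.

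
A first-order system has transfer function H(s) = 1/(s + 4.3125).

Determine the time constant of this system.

For H(s) = 1/(s + 1/τ), the pole is at -1/τ = -4.3125, so τ = 1/4.3125 = 0.2319 s.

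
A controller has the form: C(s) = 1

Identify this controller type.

This is a Proportional (P) controller.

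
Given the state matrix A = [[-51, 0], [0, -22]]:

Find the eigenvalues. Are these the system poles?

For diagonal matrix, eigenvalues are diagonal entries: λ₁ = -51, λ₂ = -22. Eigenvalues of A = system poles.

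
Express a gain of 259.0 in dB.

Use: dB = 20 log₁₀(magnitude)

dB = 20 log₁₀(259.0) = 48.3 dB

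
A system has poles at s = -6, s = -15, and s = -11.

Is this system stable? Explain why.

All poles are in the left half-plane. System is stable.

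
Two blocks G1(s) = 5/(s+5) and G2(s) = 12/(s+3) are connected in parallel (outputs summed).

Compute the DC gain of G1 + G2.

Parallel: G_eq = G1 + G2. DC gain = G1(0) + G2(0) = 5/5 + 12/3 = 1 + 4 = 5.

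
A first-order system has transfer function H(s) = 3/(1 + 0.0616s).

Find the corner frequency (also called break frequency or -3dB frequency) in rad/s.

Corner frequency = 1/τ = 1/0.0616 = 16.234 rad/s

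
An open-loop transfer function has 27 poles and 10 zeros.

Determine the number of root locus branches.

Root locus has n branches where n = number of poles = 27.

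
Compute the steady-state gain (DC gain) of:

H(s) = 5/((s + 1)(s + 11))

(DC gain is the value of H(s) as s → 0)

DC gain = H(0) = 5/(1 × 11) = 5/11 = 0.4545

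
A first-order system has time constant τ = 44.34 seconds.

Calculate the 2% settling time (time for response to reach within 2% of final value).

For first-order system, 2% settling time ≈ 4τ = 4 × 44.34 = 177.36 s.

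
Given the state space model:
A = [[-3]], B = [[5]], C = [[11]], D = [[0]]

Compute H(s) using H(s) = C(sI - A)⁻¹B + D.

(sI - A)⁻¹ = 1/(s + 3). H(s) = 11 × 5/(s + 3) + 0 = 55/(s + 3).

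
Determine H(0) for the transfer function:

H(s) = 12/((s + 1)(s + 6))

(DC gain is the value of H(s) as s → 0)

DC gain = H(0) = 12/(1 × 6) = 12/6 = 2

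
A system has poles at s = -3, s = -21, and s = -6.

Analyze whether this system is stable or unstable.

All poles are in the left half-plane. System is stable.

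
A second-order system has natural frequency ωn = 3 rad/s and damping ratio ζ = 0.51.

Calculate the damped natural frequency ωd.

ωd = ωn√(1 - ζ²) = 3√(1 - 0.51²) = 2.58 rad/s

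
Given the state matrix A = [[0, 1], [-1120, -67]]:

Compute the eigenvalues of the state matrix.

det(A - λI) = λ² - (-67)λ + 1120 = (λ - (-32))(λ - (-35)). Eigenvalues: -32, -35.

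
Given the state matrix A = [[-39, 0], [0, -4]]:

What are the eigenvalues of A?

For diagonal matrix, eigenvalues are diagonal entries: λ₁ = -39, λ₂ = -4.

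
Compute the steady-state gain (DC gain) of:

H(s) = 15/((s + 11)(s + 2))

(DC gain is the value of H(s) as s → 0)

DC gain = H(0) = 15/(11 × 2) = 15/22 = 0.6818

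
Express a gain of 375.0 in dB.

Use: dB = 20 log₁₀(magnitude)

dB = 20 log₁₀(375.0) = 51.5 dB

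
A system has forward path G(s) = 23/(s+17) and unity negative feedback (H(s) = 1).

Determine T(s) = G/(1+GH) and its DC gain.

T(s) = G/(1+GH) = [23/(s+17)] / [1 + 23/(s+17)] = 23/(s+17+23) = 23/(s+40). DC gain = 23/40 = 0.575.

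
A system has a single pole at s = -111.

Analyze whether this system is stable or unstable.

Pole at s = -111 is in the left half-plane. Stable.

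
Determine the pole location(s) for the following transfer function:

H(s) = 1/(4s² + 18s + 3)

Discriminant = 18² - 4×4×3 = 324 - 48 = 276 > 0, so two distinct real poles. Using quadratic formula: s = (-18 ± √276)/(2×4) = (-18 ± √276)/8, with √276 ≈ 16.6132. s₁ ≈ -0.1733, s₂ ≈ -4.3267. Poles: s₁ = -0.1733, s₂ = -4.3267.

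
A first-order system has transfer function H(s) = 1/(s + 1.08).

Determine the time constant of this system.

For H(s) = 1/(s + 1/τ), the pole is at -1/τ = -1.08, so τ = 1/1.08 = 0.9259 s.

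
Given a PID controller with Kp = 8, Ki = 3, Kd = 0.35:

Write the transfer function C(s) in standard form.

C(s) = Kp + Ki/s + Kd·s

Substituting values: C(s) = 8 + 3/s + 0.35s = (0.35s² + 8s + 3)/s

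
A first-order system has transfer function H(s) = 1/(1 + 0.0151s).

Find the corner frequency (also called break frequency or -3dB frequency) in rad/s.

Corner frequency = 1/τ = 1/0.0151 = 66.225 rad/s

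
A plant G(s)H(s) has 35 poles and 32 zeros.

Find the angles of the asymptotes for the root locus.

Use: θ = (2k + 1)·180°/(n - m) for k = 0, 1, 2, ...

n - m = 35 - 32 = 3. Angles: θk = (2k + 1)·180°/3 = 60°, 180°, 300°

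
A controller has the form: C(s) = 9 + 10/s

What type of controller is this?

This is a Proportional-Integral (PI) controller.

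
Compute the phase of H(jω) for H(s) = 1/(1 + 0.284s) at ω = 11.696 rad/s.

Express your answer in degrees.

Phase = -arctan(ωτ) = -arctan(11.696 × 0.284) = -73.2°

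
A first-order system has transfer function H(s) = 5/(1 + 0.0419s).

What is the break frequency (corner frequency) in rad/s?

Corner frequency = 1/τ = 1/0.0419 = 23.866 rad/s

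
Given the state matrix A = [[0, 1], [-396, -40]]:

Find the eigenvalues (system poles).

det(A - λI) = λ² - (-40)λ + 396 = (λ - (-18))(λ - (-22)). Eigenvalues: -18, -22.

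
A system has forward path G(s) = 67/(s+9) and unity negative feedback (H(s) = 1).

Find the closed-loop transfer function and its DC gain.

T(s) = G/(1+GH) = [67/(s+9)] / [1 + 67/(s+9)] = 67/(s+9+67) = 67/(s+76). DC gain = 67/76 = 0.8816.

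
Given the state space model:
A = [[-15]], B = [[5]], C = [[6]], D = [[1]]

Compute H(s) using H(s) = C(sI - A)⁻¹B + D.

(sI - A)⁻¹ = 1/(s + 15). H(s) = 6×5/(s + 15) + 1 = (s + 45)/(s + 15).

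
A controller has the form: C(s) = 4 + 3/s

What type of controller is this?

This is a Proportional-Integral (PI) controller.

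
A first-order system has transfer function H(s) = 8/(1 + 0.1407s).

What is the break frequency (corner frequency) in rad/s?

Corner frequency = 1/τ = 1/0.1407 = 7.107 rad/s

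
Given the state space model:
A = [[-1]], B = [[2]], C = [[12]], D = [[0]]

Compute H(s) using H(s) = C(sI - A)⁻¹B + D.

(sI - A)⁻¹ = 1/(s + 1). H(s) = 12 × 2/(s + 1) + 0 = 24/(s + 1).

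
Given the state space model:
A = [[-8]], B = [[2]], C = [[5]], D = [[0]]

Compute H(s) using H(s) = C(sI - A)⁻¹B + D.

(sI - A)⁻¹ = 1/(s + 8). H(s) = 5 × 2/(s + 8) + 0 = 10/(s + 8).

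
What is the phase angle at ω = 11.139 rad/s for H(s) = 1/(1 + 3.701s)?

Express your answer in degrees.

Phase = -arctan(ωτ) = -arctan(11.139 × 3.701) = -88.6°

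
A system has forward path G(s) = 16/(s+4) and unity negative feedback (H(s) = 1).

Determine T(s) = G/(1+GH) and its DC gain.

T(s) = G/(1+GH) = [16/(s+4)] / [1 + 16/(s+4)] = 16/(s+4+16) = 16/(s+20). DC gain = 16/20 = 0.8.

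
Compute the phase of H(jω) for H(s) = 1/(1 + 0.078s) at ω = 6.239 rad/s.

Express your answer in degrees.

Phase = -arctan(ωτ) = -arctan(6.239 × 0.078) = -25.9°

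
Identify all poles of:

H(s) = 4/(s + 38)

Pole is where denominator = 0: s + 38 = 0, so s = -38.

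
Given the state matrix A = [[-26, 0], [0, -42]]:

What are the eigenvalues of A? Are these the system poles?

For diagonal matrix, eigenvalues are diagonal entries: λ₁ = -26, λ₂ = -42. Eigenvalues of A = system poles.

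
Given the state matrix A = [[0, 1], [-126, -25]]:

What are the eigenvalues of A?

det(A - λI) = λ² - (-25)λ + 126 = (λ - (-7))(λ - (-18)). Eigenvalues: -7, -18.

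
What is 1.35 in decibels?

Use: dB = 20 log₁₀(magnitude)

dB = 20 log₁₀(1.35) = 2.6 dB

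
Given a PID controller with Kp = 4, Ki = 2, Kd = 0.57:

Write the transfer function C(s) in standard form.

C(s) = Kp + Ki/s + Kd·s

Substituting values: C(s) = 4 + 2/s + 0.57s = (0.57s² + 4s + 2)/s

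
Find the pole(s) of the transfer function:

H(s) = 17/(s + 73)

Pole is where denominator = 0: s + 73 = 0, so s = -73.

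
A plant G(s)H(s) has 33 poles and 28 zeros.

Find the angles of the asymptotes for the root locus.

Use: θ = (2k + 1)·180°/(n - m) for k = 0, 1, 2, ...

n - m = 33 - 28 = 5. Angles: θk = (2k + 1)·180°/5 = 36°, 108°, 180°, 252°, 324°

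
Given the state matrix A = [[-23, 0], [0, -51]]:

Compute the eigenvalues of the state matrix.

For diagonal matrix, eigenvalues are diagonal entries: λ₁ = -23, λ₂ = -51.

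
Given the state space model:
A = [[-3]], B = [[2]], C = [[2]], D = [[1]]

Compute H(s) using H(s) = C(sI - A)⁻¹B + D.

(sI - A)⁻¹ = 1/(s + 3). H(s) = 2×2/(s + 3) + 1 = (s + 7)/(s + 3).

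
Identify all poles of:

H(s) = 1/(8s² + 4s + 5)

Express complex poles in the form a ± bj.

Discriminant = 4² - 4×8×5 = 16 - 160 = -144 < 0, so the poles are a complex conjugate pair s = (-4 ± j√144)/(2×8). Real part = -4/(2×8) = -4/16 = -0.25; imaginary part = ±√144/(2×8) = 12/16 = 0.75. Poles: s = -0.25 ± 0.75j.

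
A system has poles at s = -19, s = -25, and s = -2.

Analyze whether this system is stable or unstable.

All poles are in the left half-plane. System is stable.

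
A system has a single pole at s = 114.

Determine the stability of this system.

Pole at s = 114 is in the right half-plane. Unstable.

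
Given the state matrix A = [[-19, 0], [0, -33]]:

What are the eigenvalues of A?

For diagonal matrix, eigenvalues are diagonal entries: λ₁ = -19, λ₂ = -33.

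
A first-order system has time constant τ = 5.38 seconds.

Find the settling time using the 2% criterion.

For first-order system, 2% settling time ≈ 4τ = 4 × 5.38 = 21.52 s.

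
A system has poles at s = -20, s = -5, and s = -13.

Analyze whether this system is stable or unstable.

All poles are in the left half-plane. System is stable.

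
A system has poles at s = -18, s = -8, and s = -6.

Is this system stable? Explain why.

All poles are in the left half-plane. System is stable.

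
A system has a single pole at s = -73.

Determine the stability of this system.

Pole at s = -73 is in the left half-plane. Stable.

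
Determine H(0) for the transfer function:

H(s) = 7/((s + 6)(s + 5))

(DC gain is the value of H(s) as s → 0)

DC gain = H(0) = 7/(6 × 5) = 7/30 = 0.2333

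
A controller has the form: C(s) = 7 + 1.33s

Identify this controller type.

This is a Proportional-Derivative (PD) controller.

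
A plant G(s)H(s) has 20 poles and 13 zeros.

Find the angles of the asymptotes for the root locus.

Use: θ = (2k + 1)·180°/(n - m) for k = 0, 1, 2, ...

n - m = 20 - 13 = 7. Angles: θk = (2k + 1)·180°/7 = 25.71°, 77.14°, 128.57°, 180°, 231.43°, 282.86°, 334.29°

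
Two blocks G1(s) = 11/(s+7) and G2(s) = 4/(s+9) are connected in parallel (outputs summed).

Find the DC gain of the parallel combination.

Parallel: G_eq = G1 + G2. DC gain = G1(0) + G2(0) = 11/7 + 4/9 = 1.5714 + 0.4444 = 2.0159.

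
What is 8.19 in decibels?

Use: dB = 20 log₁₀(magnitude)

dB = 20 log₁₀(8.19) = 18.3 dB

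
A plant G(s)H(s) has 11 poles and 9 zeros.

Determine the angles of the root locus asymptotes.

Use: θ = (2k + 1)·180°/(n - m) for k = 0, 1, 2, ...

n - m = 11 - 9 = 2. Angles: θk = (2k + 1)·180°/2 = 90°, 270°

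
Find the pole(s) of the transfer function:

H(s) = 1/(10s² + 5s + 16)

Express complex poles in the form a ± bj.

Discriminant = 5² - 4×10×16 = 25 - 640 = -615 < 0, so the poles are a complex conjugate pair s = (-5 ± j√615)/(2×10). Real part = -5/(2×10) = -5/20 = -0.25; imaginary part = ±√615/(2×10) ≈ 1.2400. Poles: s = -0.25 ± 1.2400j.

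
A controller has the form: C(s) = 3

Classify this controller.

This is a Proportional (P) controller.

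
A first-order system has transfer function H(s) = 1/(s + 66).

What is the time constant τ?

For H(s) = 1/(s + 1/τ), the pole is at -1/τ = -66, so τ = 1/66 = 0.0152 s.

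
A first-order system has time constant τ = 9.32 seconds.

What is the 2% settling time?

For first-order system, 2% settling time ≈ 4τ = 4 × 9.32 = 37.28 s.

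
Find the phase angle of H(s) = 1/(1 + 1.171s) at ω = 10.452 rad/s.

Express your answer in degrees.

Phase = -arctan(ωτ) = -arctan(10.452 × 1.171) = -85.3°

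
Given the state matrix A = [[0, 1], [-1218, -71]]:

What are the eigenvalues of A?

det(A - λI) = λ² - (-71)λ + 1218 = (λ - (-29))(λ - (-42)). Eigenvalues: -29, -42.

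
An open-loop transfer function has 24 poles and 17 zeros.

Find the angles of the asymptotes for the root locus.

n - m = 24 - 17 = 7. Angles: θk = (2k + 1)·180°/7 = 25.71°, 77.14°, 128.57°, 180°, 231.43°, 282.86°, 334.29°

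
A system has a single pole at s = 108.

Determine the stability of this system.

Pole at s = 108 is in the right half-plane. Unstable.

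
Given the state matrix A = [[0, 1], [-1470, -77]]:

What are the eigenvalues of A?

det(A - λI) = λ² - (-77)λ + 1470 = (λ - (-42))(λ - (-35)). Eigenvalues: -42, -35.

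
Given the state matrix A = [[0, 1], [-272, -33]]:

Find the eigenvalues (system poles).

det(A - λI) = λ² - (-33)λ + 272 = (λ - (-16))(λ - (-17)). Eigenvalues: -16, -17.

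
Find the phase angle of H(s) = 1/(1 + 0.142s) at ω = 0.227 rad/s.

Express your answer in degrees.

Phase = -arctan(ωτ) = -arctan(0.227 × 0.142) = -1.8°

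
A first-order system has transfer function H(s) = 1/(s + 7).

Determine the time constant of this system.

For H(s) = 1/(s + 1/τ), the pole is at -1/τ = -7, so τ = 1/7 = 0.1429 s.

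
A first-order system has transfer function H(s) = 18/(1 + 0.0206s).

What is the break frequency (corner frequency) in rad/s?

Corner frequency = 1/τ = 1/0.0206 = 48.544 rad/s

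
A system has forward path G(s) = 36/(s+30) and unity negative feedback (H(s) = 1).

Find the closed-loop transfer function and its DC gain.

T(s) = G/(1+GH) = [36/(s+30)] / [1 + 36/(s+30)] = 36/(s+30+36) = 36/(s+66). DC gain = 36/66 = 0.5455.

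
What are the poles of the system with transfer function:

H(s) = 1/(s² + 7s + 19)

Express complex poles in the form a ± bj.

Discriminant = 7² - 4×1×19 = 49 - 76 = -27 < 0, so the poles are a complex conjugate pair s = (-7 ± j√27)/(2×1). Real part = -7/(2×1) = -7/2 = -3.5; imaginary part = ±√27/(2×1) ≈ 2.5981. Poles: s = -3.5 ± 2.5981j.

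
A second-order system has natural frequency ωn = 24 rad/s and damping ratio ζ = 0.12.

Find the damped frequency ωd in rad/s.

ωd = ωn√(1 - ζ²) = 24√(1 - 0.12²) = 23.83 rad/s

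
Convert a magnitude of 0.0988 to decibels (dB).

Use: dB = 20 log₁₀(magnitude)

dB = 20 log₁₀(0.0988) = -20.1 dB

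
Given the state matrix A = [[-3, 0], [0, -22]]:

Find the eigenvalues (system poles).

For diagonal matrix, eigenvalues are diagonal entries: λ₁ = -3, λ₂ = -22.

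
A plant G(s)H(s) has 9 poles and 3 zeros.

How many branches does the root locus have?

Root locus has n branches where n = number of poles = 9.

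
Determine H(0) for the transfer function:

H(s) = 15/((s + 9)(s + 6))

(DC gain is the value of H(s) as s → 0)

DC gain = H(0) = 15/(9 × 6) = 15/54 = 0.2778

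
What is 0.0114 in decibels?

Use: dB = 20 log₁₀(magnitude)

dB = 20 log₁₀(0.0114) = -38.9 dB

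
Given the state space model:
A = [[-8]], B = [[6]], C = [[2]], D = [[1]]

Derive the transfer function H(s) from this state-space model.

(sI - A)⁻¹ = 1/(s + 8). H(s) = 2×6/(s + 8) + 1 = (s + 20)/(s + 8).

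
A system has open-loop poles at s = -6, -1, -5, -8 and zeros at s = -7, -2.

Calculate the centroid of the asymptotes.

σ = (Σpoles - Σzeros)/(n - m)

σ = (Σpoles - Σzeros)/(n - m) = (-20 - (-9))/(4 - 2) = -11/2 = -5.5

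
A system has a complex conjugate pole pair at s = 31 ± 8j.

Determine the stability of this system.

Real part of poles is 31 (> 0, right half-plane). Unstable.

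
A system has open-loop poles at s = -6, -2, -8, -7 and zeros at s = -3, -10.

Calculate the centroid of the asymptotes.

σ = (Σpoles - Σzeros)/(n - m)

σ = (Σpoles - Σzeros)/(n - m) = (-23 - (-13))/(4 - 2) = -10/2 = -5.0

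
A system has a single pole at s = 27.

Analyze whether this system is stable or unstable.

Pole at s = 27 is in the right half-plane. Unstable.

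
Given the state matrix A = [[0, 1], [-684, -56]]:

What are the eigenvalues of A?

det(A - λI) = λ² - (-56)λ + 684 = (λ - (-18))(λ - (-38)). Eigenvalues: -18, -38.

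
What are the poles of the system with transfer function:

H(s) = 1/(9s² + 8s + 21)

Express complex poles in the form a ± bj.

Discriminant = 8² - 4×9×21 = 64 - 756 = -692 < 0, so the poles are a complex conjugate pair s = (-8 ± j√692)/(2×9). Real part = -8/(2×9) = -8/18 ≈ -0.4444; imaginary part = ±√692/(2×9) ≈ 1.4614. Poles: s = -0.4444 ± 1.4614j.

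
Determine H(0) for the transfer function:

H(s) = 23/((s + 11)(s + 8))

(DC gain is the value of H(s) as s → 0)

DC gain = H(0) = 23/(11 × 8) = 23/88 = 0.2614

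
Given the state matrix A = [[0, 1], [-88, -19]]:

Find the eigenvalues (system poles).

det(A - λI) = λ² - (-19)λ + 88 = (λ - (-8))(λ - (-11)). Eigenvalues: -8, -11.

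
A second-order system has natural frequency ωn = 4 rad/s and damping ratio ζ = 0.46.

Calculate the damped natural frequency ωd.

ωd = ωn√(1 - ζ²) = 4√(1 - 0.46²) = 3.55 rad/s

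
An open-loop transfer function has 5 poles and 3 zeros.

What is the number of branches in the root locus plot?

Root locus has n branches where n = number of poles = 5.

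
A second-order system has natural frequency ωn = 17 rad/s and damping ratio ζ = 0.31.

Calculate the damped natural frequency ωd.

ωd = ωn√(1 - ζ²) = 17√(1 - 0.31²) = 16.16 rad/s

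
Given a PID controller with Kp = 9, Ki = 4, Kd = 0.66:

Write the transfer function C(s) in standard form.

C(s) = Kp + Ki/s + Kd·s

Substituting values: C(s) = 9 + 4/s + 0.66s = (0.66s² + 9s + 4)/s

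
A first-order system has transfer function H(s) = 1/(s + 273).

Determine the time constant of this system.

For H(s) = 1/(s + 1/τ), the pole is at -1/τ = -273, so τ = 1/273 = 0.0037 s.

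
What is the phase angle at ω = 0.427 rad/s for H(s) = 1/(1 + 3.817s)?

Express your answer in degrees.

Phase = -arctan(ωτ) = -arctan(0.427 × 3.817) = -58.5°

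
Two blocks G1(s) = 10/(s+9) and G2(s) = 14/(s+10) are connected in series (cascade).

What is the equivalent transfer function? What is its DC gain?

Series: multiply transfer functions. G_eq = 10/(s+9) × 14/(s+10) = 140/((s+9)(s+10)). DC gain = 140/(9×10) = 1.5556.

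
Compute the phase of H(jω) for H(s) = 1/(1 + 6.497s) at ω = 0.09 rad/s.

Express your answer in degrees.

Phase = -arctan(ωτ) = -arctan(0.09 × 6.497) = -30.3°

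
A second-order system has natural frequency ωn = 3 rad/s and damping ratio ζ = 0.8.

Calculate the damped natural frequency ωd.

ωd = ωn√(1 - ζ²) = 3√(1 - 0.8²) = 1.8 rad/s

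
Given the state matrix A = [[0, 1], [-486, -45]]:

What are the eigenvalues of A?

det(A - λI) = λ² - (-45)λ + 486 = (λ - (-27))(λ - (-18)). Eigenvalues: -27, -18.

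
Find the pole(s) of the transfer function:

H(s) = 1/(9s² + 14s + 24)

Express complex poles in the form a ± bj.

Discriminant = 14² - 4×9×24 = 196 - 864 = -668 < 0, so the poles are a complex conjugate pair s = (-14 ± j√668)/(2×9). Real part = -14/(2×9) = -14/18 ≈ -0.7778; imaginary part = ±√668/(2×9) ≈ 1.4359. Poles: s = -0.7778 ± 1.4359j.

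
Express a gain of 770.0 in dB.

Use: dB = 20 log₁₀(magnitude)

dB = 20 log₁₀(770.0) = 57.7 dB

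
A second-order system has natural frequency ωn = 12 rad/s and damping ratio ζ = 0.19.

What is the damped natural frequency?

ωd = ωn√(1 - ζ²) = 12√(1 - 0.19²) = 11.78 rad/s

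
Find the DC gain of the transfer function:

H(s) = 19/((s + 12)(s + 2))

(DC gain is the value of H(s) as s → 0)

DC gain = H(0) = 19/(12 × 2) = 19/24 = 0.7917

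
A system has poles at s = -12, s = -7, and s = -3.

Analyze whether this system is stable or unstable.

All poles are in the left half-plane. System is stable.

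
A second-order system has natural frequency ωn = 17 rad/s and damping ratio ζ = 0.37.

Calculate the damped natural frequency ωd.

ωd = ωn√(1 - ζ²) = 17√(1 - 0.37²) = 15.79 rad/s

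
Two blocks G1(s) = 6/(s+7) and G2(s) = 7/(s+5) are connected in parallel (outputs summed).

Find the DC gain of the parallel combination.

Parallel: G_eq = G1 + G2. DC gain = G1(0) + G2(0) = 6/7 + 7/5 = 0.8571 + 1.4 = 2.2571.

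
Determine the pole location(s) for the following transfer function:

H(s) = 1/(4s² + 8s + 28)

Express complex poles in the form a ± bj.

Discriminant = 8² - 4×4×28 = 64 - 448 = -384 < 0, so the poles are a complex conjugate pair s = (-8 ± j√384)/(2×4). Real part = -8/(2×4) = -8/8 = -1; imaginary part = ±√384/(2×4) ≈ 2.4495. Poles: s = -1 ± 2.4495j.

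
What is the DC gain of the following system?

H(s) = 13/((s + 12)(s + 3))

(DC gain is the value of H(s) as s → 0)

DC gain = H(0) = 13/(12 × 3) = 13/36 = 0.3611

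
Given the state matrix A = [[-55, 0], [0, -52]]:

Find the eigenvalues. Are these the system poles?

For diagonal matrix, eigenvalues are diagonal entries: λ₁ = -55, λ₂ = -52. Eigenvalues of A = system poles.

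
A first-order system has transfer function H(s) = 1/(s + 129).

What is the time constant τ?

For H(s) = 1/(s + 1/τ), the pole is at -1/τ = -129, so τ = 1/129 = 0.0078 s.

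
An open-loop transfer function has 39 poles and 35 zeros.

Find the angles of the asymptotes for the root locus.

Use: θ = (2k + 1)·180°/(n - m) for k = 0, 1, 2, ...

n - m = 39 - 35 = 4. Angles: θk = (2k + 1)·180°/4 = 45°, 135°, 225°, 315°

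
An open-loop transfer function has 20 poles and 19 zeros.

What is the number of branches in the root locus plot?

Root locus has n branches where n = number of poles = 20.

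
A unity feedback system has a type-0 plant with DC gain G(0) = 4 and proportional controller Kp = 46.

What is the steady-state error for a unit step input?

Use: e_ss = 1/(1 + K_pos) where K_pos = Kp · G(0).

K_pos = Kp · G(0) = 46 × 4 = 184. e_ss = 1/(1 + 184) = 0.0054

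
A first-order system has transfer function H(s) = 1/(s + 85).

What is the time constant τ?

For H(s) = 1/(s + 1/τ), the pole is at -1/τ = -85, so τ = 1/85 = 0.0118 s.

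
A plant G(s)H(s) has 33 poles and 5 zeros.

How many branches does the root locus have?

Root locus has n branches where n = number of poles = 33.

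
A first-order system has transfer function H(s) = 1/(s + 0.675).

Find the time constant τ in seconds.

For H(s) = 1/(s + 1/τ), the pole is at -1/τ = -0.675, so τ = 1/0.675 = 1.4815 s.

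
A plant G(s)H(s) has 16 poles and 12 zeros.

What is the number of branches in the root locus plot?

Root locus has n branches where n = number of poles = 16.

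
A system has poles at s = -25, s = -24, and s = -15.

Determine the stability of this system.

All poles are in the left half-plane. System is stable.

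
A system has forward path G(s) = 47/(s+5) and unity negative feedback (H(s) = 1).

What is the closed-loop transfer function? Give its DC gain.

T(s) = G/(1+GH) = [47/(s+5)] / [1 + 47/(s+5)] = 47/(s+5+47) = 47/(s+52). DC gain = 47/52 = 0.9038.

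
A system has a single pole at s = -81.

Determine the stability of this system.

Pole at s = -81 is in the left half-plane. Stable.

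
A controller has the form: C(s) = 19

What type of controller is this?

This is a Proportional (P) controller.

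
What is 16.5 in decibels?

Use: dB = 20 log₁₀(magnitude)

dB = 20 log₁₀(16.5) = 24.3 dB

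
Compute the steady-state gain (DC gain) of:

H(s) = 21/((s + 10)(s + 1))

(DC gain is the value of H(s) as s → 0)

DC gain = H(0) = 21/(10 × 1) = 21/10 = 2.1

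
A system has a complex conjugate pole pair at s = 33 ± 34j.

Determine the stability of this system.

Real part of poles is 33 (> 0, right half-plane). Unstable.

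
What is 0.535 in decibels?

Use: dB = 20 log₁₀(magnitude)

dB = 20 log₁₀(0.535) = -5.4 dB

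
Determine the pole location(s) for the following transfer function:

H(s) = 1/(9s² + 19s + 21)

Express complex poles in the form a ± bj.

Discriminant = 19² - 4×9×21 = 361 - 756 = -395 < 0, so the poles are a complex conjugate pair s = (-19 ± j√395)/(2×9). Real part = -19/(2×9) = -19/18 ≈ -1.0556; imaginary part = ±√395/(2×9) ≈ 1.1041. Poles: s = -1.0556 ± 1.1041j.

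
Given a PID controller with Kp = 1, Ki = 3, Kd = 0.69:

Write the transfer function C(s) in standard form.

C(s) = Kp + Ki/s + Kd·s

Substituting values: C(s) = 1 + 3/s + 0.69s = (0.69s² + s + 3)/s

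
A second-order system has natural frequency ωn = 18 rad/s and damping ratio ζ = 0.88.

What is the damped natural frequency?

ωd = ωn√(1 - ζ²) = 18√(1 - 0.88²) = 8.55 rad/s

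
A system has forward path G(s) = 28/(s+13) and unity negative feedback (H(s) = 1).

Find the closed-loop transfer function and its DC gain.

T(s) = G/(1+GH) = [28/(s+13)] / [1 + 28/(s+13)] = 28/(s+13+28) = 28/(s+41). DC gain = 28/41 = 0.6829.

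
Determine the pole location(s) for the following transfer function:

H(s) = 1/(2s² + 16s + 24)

Discriminant = 16² - 4×2×24 = 256 - 192 = 64 > 0, so two distinct real poles. Using quadratic formula: s = (-16 ± √64)/(2×2) = (-16 ± √64)/4, with √64 = 8. s₁ = -8/4 = -2, s₂ = -24/4 = -6. Poles: s₁ = -2, s₂ = -6.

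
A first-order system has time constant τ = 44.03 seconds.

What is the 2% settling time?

For first-order system, 2% settling time ≈ 4τ = 4 × 44.03 = 176.12 s.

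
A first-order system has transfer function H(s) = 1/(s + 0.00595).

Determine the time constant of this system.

For H(s) = 1/(s + 1/τ), the pole is at -1/τ = -0.00595, so τ = 1/0.00595 = 168.1 s.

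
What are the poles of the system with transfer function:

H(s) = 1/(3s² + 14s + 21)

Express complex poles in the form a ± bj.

Discriminant = 14² - 4×3×21 = 196 - 252 = -56 < 0, so the poles are a complex conjugate pair s = (-14 ± j√56)/(2×3). Real part = -14/(2×3) = -14/6 ≈ -2.3333; imaginary part = ±√56/(2×3) ≈ 1.2472. Poles: s = -2.3333 ± 1.2472j.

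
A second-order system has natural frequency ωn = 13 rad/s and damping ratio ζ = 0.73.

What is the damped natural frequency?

ωd = ωn√(1 - ζ²) = 13√(1 - 0.73²) = 8.88 rad/s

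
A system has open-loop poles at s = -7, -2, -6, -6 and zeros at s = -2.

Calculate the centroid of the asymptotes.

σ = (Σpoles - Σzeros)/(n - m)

σ = (Σpoles - Σzeros)/(n - m) = (-21 - (-2))/(4 - 1) = -19/3 = -6.33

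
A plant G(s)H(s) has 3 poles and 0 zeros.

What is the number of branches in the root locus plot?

Root locus has n branches where n = number of poles = 3.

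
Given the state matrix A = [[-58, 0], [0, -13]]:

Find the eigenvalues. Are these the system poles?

For diagonal matrix, eigenvalues are diagonal entries: λ₁ = -58, λ₂ = -13. Eigenvalues of A = system poles.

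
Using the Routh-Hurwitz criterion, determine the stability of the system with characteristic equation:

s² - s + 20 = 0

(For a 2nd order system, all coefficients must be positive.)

Coefficients: 1, -1, 20. b=-1 not positive, so system is unstable.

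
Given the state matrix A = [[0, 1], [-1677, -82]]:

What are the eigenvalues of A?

det(A - λI) = λ² - (-82)λ + 1677 = (λ - (-43))(λ - (-39)). Eigenvalues: -43, -39.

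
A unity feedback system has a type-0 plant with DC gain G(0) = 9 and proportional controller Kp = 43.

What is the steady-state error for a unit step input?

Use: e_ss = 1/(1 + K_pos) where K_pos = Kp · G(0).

K_pos = Kp · G(0) = 43 × 9 = 387. e_ss = 1/(1 + 387) = 0.0026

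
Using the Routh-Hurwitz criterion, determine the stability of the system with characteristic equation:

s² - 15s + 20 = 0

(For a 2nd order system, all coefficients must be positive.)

Coefficients: 1, -15, 20. b=-15 not positive, so system is unstable.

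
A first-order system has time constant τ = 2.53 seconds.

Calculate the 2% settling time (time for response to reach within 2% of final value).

For first-order system, 2% settling time ≈ 4τ = 4 × 2.53 = 10.12 s.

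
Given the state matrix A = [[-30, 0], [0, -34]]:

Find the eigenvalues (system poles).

For diagonal matrix, eigenvalues are diagonal entries: λ₁ = -30, λ₂ = -34.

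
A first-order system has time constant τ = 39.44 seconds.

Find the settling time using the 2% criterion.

For first-order system, 2% settling time ≈ 4τ = 4 × 39.44 = 157.76 s.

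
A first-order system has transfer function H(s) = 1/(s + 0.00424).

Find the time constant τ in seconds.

For H(s) = 1/(s + 1/τ), the pole is at -1/τ = -0.00424, so τ = 1/0.00424 = 235.8 s.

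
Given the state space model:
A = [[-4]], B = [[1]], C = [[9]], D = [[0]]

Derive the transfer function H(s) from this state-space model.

(sI - A)⁻¹ = 1/(s + 4). H(s) = 9 × 1/(s + 4) + 0 = 9/(s + 4).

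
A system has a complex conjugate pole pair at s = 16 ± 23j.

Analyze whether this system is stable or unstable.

Real part of poles is 16 (> 0, right half-plane). Unstable.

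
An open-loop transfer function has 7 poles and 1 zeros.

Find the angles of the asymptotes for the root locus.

n - m = 7 - 1 = 6. Angles: θk = (2k + 1)·180°/6 = 30°, 90°, 150°, 210°, 270°, 330°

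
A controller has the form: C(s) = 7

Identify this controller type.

This is a Proportional (P) controller.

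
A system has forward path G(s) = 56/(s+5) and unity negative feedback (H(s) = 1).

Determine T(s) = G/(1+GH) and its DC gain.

T(s) = G/(1+GH) = [56/(s+5)] / [1 + 56/(s+5)] = 56/(s+5+56) = 56/(s+61). DC gain = 56/61 = 0.9180.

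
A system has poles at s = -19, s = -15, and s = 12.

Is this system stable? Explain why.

Pole(s) at s = 12 are not in the left half-plane. System is unstable.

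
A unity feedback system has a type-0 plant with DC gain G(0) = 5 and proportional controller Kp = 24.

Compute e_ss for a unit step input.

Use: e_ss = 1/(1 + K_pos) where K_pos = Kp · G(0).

K_pos = Kp · G(0) = 24 × 5 = 120. e_ss = 1/(1 + 120) = 0.0083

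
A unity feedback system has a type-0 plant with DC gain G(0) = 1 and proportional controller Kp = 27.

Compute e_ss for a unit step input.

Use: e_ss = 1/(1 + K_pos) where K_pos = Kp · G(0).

K_pos = Kp · G(0) = 27 × 1 = 27. e_ss = 1/(1 + 27) = 0.0357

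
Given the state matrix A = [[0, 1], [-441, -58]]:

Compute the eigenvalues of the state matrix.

det(A - λI) = λ² - (-58)λ + 441 = (λ - (-9))(λ - (-49)). Eigenvalues: -9, -49.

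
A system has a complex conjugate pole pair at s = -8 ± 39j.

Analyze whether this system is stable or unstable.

Real part of poles is -8 (< 0, left half-plane). Stable.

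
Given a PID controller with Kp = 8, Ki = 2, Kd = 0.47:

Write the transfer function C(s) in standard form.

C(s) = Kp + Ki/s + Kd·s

Substituting values: C(s) = 8 + 2/s + 0.47s = (0.47s² + 8s + 2)/s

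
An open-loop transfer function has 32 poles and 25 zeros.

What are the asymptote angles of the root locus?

n - m = 32 - 25 = 7. Angles: θk = (2k + 1)·180°/7 = 25.71°, 77.14°, 128.57°, 180°, 231.43°, 282.86°, 334.29°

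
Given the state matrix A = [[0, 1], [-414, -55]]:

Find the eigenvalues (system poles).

det(A - λI) = λ² - (-55)λ + 414 = (λ - (-46))(λ - (-9)). Eigenvalues: -46, -9.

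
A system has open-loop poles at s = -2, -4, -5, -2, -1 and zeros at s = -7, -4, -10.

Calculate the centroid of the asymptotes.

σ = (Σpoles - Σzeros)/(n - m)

σ = (Σpoles - Σzeros)/(n - m) = (-14 - (-21))/(5 - 3) = 7/2 = 3.5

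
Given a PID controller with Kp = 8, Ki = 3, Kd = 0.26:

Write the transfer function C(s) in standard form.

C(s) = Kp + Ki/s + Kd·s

Substituting values: C(s) = 8 + 3/s + 0.26s = (0.26s² + 8s + 3)/s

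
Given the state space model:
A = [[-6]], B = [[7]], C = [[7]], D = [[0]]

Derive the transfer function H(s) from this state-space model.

(sI - A)⁻¹ = 1/(s + 6). H(s) = 7 × 7/(s + 6) + 0 = 49/(s + 6).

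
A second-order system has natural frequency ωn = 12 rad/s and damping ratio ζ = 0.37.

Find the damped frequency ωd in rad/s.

ωd = ωn√(1 - ζ²) = 12√(1 - 0.37²) = 11.15 rad/s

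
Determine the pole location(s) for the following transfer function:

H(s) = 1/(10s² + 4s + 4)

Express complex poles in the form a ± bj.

Discriminant = 4² - 4×10×4 = 16 - 160 = -144 < 0, so the poles are a complex conjugate pair s = (-4 ± j√144)/(2×10). Real part = -4/(2×10) = -4/20 = -0.2; imaginary part = ±√144/(2×10) = 12/20 = 0.6. Poles: s = -0.2 ± 0.6j.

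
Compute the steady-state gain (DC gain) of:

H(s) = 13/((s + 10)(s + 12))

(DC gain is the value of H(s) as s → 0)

DC gain = H(0) = 13/(10 × 12) = 13/120 = 0.1083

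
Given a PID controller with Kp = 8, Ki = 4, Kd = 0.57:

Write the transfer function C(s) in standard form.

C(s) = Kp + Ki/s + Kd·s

Substituting values: C(s) = 8 + 4/s + 0.57s = (0.57s² + 8s + 4)/s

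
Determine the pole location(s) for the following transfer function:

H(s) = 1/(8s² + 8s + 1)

Discriminant = 8² - 4×8×1 = 64 - 32 = 32 > 0, so two distinct real poles. Using quadratic formula: s = (-8 ± √32)/(2×8) = (-8 ± √32)/16, with √32 ≈ 5.6569. s₁ ≈ -0.1464, s₂ ≈ -0.8536. Poles: s₁ = -0.1464, s₂ = -0.8536.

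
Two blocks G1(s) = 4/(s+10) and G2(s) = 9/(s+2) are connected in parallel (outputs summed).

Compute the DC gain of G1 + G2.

Parallel: G_eq = G1 + G2. DC gain = G1(0) + G2(0) = 4/10 + 9/2 = 0.4 + 4.5 = 4.9.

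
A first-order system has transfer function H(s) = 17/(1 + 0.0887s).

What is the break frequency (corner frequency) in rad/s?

Corner frequency = 1/τ = 1/0.0887 = 11.274 rad/s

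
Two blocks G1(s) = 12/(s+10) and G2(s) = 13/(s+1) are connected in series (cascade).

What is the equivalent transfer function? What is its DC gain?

Series: multiply transfer functions. G_eq = 12/(s+10) × 13/(s+1) = 156/((s+10)(s+1)). DC gain = 156/(10×1) = 15.6.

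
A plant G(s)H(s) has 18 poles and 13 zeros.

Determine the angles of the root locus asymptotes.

n - m = 18 - 13 = 5. Angles: θk = (2k + 1)·180°/5 = 36°, 108°, 180°, 252°, 324°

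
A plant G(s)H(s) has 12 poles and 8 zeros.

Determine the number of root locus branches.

Root locus has n branches where n = number of poles = 12.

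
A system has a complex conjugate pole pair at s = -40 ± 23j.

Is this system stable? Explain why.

Real part of poles is -40 (< 0, left half-plane). Stable.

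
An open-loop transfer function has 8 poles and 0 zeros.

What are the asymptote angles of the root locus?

n - m = 8 - 0 = 8. Angles: θk = (2k + 1)·180°/8 = 22.5°, 67.5°, 112.5°, 157.5°, 202.5°, 247.5°, 292.5°, 337.5°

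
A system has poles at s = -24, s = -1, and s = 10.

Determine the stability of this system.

Pole(s) at s = 10 are not in the left half-plane. System is unstable.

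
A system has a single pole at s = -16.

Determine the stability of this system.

Pole at s = -16 is in the left half-plane. Stable.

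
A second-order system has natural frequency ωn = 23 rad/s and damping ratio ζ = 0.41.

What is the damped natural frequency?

ωd = ωn√(1 - ζ²) = 23√(1 - 0.41²) = 20.98 rad/s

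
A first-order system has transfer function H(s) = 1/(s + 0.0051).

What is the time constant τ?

For H(s) = 1/(s + 1/τ), the pole is at -1/τ = -0.0051, so τ = 1/0.0051 = 196.1 s.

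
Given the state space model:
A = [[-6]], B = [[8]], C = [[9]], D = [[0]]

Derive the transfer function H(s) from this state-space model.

(sI - A)⁻¹ = 1/(s + 6). H(s) = 9 × 8/(s + 6) + 0 = 72/(s + 6).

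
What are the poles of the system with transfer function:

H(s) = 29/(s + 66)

Pole is where denominator = 0: s + 66 = 0, so s = -66.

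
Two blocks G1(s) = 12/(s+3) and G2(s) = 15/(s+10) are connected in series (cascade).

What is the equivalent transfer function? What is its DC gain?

Series: multiply transfer functions. G_eq = 12/(s+3) × 15/(s+10) = 180/((s+3)(s+10)). DC gain = 180/(3×10) = 6.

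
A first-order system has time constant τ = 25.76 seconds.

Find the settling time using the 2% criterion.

For first-order system, 2% settling time ≈ 4τ = 4 × 25.76 = 103.04 s.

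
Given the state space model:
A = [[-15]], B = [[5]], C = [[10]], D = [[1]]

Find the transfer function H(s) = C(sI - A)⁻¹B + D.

(sI - A)⁻¹ = 1/(s + 15). H(s) = 10×5/(s + 15) + 1 = (s + 65)/(s + 15).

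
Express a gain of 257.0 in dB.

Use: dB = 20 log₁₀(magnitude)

dB = 20 log₁₀(257.0) = 48.2 dB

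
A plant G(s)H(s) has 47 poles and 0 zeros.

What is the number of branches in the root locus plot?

Root locus has n branches where n = number of poles = 47.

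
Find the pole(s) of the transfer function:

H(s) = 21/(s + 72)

Pole is where denominator = 0: s + 72 = 0, so s = -72.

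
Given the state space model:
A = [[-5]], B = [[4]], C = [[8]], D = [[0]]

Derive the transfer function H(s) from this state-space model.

(sI - A)⁻¹ = 1/(s + 5). H(s) = 8 × 4/(s + 5) + 0 = 32/(s + 5).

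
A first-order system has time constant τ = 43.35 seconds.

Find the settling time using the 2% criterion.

For first-order system, 2% settling time ≈ 4τ = 4 × 43.35 = 173.4 s.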